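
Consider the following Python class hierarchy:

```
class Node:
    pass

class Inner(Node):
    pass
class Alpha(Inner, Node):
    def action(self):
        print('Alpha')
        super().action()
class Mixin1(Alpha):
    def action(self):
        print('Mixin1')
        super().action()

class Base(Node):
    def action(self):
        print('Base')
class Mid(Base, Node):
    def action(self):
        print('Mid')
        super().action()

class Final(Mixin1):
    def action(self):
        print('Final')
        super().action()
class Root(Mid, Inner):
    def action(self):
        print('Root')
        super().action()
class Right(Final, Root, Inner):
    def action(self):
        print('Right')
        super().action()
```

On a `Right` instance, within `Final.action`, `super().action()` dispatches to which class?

L[Right] = Right + merge(L[Final], L[Root], L[Inner], [Final Root Inner])
  take Final:  [Final Mixin1 Alpha Inner Node object] + [Root Mid Base Inner Node object] + [Inner Node object] + [Final Root Inner]
  take Mixin1:  [Mixin1 Alpha Inner Node object] + [Root Mid Base Inner Node object] + [Inner Node object] + [Root Inner]
  take Alpha:  [Alpha Inner Node object] + [Root Mid Base Inner Node object] + [Inner Node object] + [Root Inner]
  take Root:  [Inner Node object] + [Root Mid Base Inner Node object] + [Inner Node object] + [Root Inner]
  take Mid:  [Inner Node object] + [Mid Base Inner Node object] + [Inner Node object] + [Inner]
  take Base:  [Inner Node object] + [Base Inner Node object] + [Inner Node object] + [Inner]
  take Inner:  [Inner Node object] + [Inner Node object] + [Inner Node object] + [Inner]
  take Node:  [Node object] + [Node object] + [Node object]
  take object:  [object] + [object] + [object]
MRO: Right Final Mixin1 Alpha Root Mid Base Inner Node object
super() in Final.action on a Right instance goes to the class after Final in Right's MRO: Mixin1.

Mixin1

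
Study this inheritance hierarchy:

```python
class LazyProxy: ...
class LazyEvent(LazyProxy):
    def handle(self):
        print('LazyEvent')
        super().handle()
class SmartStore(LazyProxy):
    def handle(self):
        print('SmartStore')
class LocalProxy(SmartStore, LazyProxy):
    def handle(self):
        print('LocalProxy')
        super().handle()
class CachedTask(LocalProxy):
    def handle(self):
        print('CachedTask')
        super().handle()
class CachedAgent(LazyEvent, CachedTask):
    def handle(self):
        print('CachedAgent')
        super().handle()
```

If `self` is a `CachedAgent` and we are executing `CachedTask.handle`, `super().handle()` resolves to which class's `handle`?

L[CachedAgent] = CachedAgent + merge(L[LazyEvent], L[CachedTask], [LazyEvent CachedTask])
  take LazyEvent:  [LazyEvent LazyProxy object] + [CachedTask LocalProxy SmartStore LazyProxy object] + [LazyEvent CachedTask]
  take CachedTask:  [LazyProxy object] + [CachedTask LocalProxy SmartStore LazyProxy object] + [CachedTask]
  take LocalProxy:  [LazyProxy object] + [LocalProxy SmartStore LazyProxy object]
  take SmartStore:  [LazyProxy object] + [SmartStore LazyProxy object]
  take LazyProxy:  [LazyProxy object] + [LazyProxy object]
  take object:  [object] + [object]
MRO: CachedAgent LazyEvent CachedTask LocalProxy SmartStore LazyProxy object
super() in CachedTask.handle on a CachedAgent instance goes to the class after CachedTask in CachedAgent's MRO: LocalProxy.

LocalProxy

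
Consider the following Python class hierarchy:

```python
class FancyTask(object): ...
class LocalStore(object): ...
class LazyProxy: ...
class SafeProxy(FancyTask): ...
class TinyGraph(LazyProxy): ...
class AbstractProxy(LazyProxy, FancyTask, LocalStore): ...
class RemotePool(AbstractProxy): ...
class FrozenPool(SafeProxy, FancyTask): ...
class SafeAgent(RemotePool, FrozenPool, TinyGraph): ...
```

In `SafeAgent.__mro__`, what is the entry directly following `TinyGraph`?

LazyProxy

L[SafeAgent] = SafeAgent + merge(L[RemotePool], L[FrozenPool], L[TinyGraph], [RemotePool FrozenPool TinyGraph])
  take RemotePool:  [RemotePool AbstractProxy LazyProxy FancyTask LocalStore object] + [FrozenPool SafeProxy FancyTask object] + [TinyGraph LazyProxy object] + [RemotePool FrozenPool TinyGraph]
  take AbstractProxy:  [AbstractProxy LazyProxy FancyTask LocalStore object] + [FrozenPool SafeProxy FancyTask object] + [TinyGraph LazyProxy object] + [FrozenPool TinyGraph]
  take FrozenPool:  [LazyProxy FancyTask LocalStore object] + [FrozenPool SafeProxy FancyTask object] + [TinyGraph LazyProxy object] + [FrozenPool TinyGraph]
  take SafeProxy:  [LazyProxy FancyTask LocalStore object] + [SafeProxy FancyTask object] + [TinyGraph LazyProxy object] + [TinyGraph]
  take TinyGraph:  [LazyProxy FancyTask LocalStore object] + [FancyTask object] + [TinyGraph LazyProxy object] + [TinyGraph]
  take LazyProxy:  [LazyProxy FancyTask LocalStore object] + [FancyTask object] + [LazyProxy object]
  take FancyTask:  [FancyTask LocalStore object] + [FancyTask object] + [object]
  take LocalStore:  [LocalStore object] + [object] + [object]
  take object:  [object] + [object] + [object]
MRO: SafeAgent RemotePool AbstractProxy FrozenPool SafeProxy TinyGraph LazyProxy FancyTask LocalStore object
TinyGraph is at position 5; next is LazyProxy.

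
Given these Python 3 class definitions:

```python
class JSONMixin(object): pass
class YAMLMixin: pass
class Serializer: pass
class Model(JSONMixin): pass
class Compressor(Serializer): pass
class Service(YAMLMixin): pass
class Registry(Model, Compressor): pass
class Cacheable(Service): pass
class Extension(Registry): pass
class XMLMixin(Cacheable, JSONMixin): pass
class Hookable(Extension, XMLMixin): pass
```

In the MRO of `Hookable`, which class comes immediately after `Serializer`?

L[Hookable] = Hookable + merge(L[Extension], L[XMLMixin], [Extension XMLMixin])
  take Extension:  [Extension Registry Model JSONMixin Compressor Serializer object] + [XMLMixin Cacheable Service YAMLMixin JSONMixin object] + [Extension XMLMixin]
  take Registry:  [Registry Model JSONMixin Compressor Serializer object] + [XMLMixin Cacheable Service YAMLMixin JSONMixin object] + [XMLMixin]
  take Model:  [Model JSONMixin Compressor Serializer object] + [XMLMixin Cacheable Service YAMLMixin JSONMixin object] + [XMLMixin]
  take XMLMixin:  [JSONMixin Compressor Serializer object] + [XMLMixin Cacheable Service YAMLMixin JSONMixin object] + [XMLMixin]
  take Cacheable:  [JSONMixin Compressor Serializer object] + [Cacheable Service YAMLMixin JSONMixin object]
  take Service:  [JSONMixin Compressor Serializer object] + [Service YAMLMixin JSONMixin object]
  take YAMLMixin:  [JSONMixin Compressor Serializer object] + [YAMLMixin JSONMixin object]
  take JSONMixin:  [JSONMixin Compressor Serializer object] + [JSONMixin object]
  take Compressor:  [Compressor Serializer object] + [object]
  take Serializer:  [Serializer object] + [object]
  take object:  [object] + [object]
MRO: Hookable Extension Registry Model XMLMixin Cacheable Service YAMLMixin JSONMixin Compressor Serializer object
Serializer is at position 10; next is object.

object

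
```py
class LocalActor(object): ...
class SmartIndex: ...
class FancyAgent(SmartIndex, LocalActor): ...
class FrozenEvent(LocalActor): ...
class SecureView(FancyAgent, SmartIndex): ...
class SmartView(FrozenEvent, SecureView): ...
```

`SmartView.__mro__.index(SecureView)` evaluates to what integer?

2

L[SmartView] = SmartView + merge(L[FrozenEvent], L[SecureView], [FrozenEvent SecureView])
  take FrozenEvent:  [FrozenEvent LocalActor object] + [SecureView FancyAgent SmartIndex LocalActor object] + [FrozenEvent SecureView]
  take SecureView:  [LocalActor object] + [SecureView FancyAgent SmartIndex LocalActor object] + [SecureView]
  take FancyAgent:  [LocalActor object] + [FancyAgent SmartIndex LocalActor object]
  take SmartIndex:  [LocalActor object] + [SmartIndex LocalActor object]
  take LocalActor:  [LocalActor object] + [LocalActor object]
  take object:  [object] + [object]
MRO: SmartView FrozenEvent SecureView FancyAgent SmartIndex LocalActor object
SecureView sits at index 2.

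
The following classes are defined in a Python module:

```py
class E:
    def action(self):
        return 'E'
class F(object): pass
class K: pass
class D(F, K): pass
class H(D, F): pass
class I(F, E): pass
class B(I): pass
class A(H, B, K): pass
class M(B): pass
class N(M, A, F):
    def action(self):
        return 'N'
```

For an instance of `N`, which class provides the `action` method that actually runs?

N

L[N] = N + merge(L[M], L[A], L[F], [M A F])
  take M:  [M B I F E object] + [A H D B I F K E object] + [F object] + [M A F]
  take A:  [B I F E object] + [A H D B I F K E object] + [F object] + [A F]
  take H:  [B I F E object] + [H D B I F K E object] + [F object] + [F]
  take D:  [B I F E object] + [D B I F K E object] + [F object] + [F]
  take B:  [B I F E object] + [B I F K E object] + [F object] + [F]
  take I:  [I F E object] + [I F K E object] + [F object] + [F]
  take F:  [F E object] + [F K E object] + [F object] + [F]
  take K:  [E object] + [K E object] + [object]
  take E:  [E object] + [E object] + [object]
  take object:  [object] + [object] + [object]
MRO: N M A H D B I F K E object
action is defined in: E, N. First along the MRO is N.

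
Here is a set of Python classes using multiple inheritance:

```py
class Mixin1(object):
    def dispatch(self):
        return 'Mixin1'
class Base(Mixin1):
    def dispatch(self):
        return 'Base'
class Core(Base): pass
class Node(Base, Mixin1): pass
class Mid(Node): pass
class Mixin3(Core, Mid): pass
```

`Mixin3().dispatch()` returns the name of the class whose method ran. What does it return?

Base

L[Mixin3] = Mixin3 + merge(L[Core], L[Mid], [Core Mid])
  take Core:  [Core Base Mixin1 object] + [Mid Node Base Mixin1 object] + [Core Mid]
  take Mid:  [Base Mixin1 object] + [Mid Node Base Mixin1 object] + [Mid]
  take Node:  [Base Mixin1 object] + [Node Base Mixin1 object]
  take Base:  [Base Mixin1 object] + [Base Mixin1 object]
  take Mixin1:  [Mixin1 object] + [Mixin1 object]
  take object:  [object] + [object]
MRO: Mixin3 Core Mid Node Base Mixin1 object
dispatch is defined in: Base, Mixin1. First along the MRO is Base.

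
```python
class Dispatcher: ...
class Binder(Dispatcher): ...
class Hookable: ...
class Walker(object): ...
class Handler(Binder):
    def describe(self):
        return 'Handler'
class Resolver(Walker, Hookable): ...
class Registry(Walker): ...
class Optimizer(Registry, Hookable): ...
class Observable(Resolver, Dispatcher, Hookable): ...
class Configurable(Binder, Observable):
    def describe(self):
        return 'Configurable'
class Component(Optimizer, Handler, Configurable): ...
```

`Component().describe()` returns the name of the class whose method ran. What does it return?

L[Component] = Component + merge(L[Optimizer], L[Handler], L[Configurable], [Optimizer Handler Configurable])
  take Optimizer:  [Optimizer Registry Walker Hookable object] + [Handler Binder Dispatcher object] + [Configurable Binder Observable Resolver Walker Dispatcher Hookable object] + [Optimizer Handler Configurable]
  take Registry:  [Registry Walker Hookable object] + [Handler Binder Dispatcher object] + [Configurable Binder Observable Resolver Walker Dispatcher Hookable object] + [Handler Configurable]
  take Handler:  [Walker Hookable object] + [Handler Binder Dispatcher object] + [Configurable Binder Observable Resolver Walker Dispatcher Hookable object] + [Handler Configurable]
  take Configurable:  [Walker Hookable object] + [Binder Dispatcher object] + [Configurable Binder Observable Resolver Walker Dispatcher Hookable object] + [Configurable]
  take Binder:  [Walker Hookable object] + [Binder Dispatcher object] + [Binder Observable Resolver Walker Dispatcher Hookable object]
  take Observable:  [Walker Hookable object] + [Dispatcher object] + [Observable Resolver Walker Dispatcher Hookable object]
  take Resolver:  [Walker Hookable object] + [Dispatcher object] + [Resolver Walker Dispatcher Hookable object]
  take Walker:  [Walker Hookable object] + [Dispatcher object] + [Walker Dispatcher Hookable object]
  take Dispatcher:  [Hookable object] + [Dispatcher object] + [Dispatcher Hookable object]
  take Hookable:  [Hookable object] + [object] + [Hookable object]
  take object:  [object] + [object] + [object]
MRO: Component Optimizer Registry Handler Configurable Binder Observable Resolver Walker Dispatcher Hookable object
describe is defined in: Configurable, Handler. First along the MRO is Handler.

Handler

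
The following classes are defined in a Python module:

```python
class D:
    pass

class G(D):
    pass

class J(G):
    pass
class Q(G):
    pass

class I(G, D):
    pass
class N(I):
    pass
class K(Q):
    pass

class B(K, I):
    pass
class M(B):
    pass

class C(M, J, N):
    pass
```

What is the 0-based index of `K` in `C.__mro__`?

L[C] = C + merge(L[M], L[J], L[N], [M J N])
  take M:  [M B K Q I G D object] + [J G D object] + [N I G D object] + [M J N]
  take B:  [B K Q I G D object] + [J G D object] + [N I G D object] + [J N]
  take K:  [K Q I G D object] + [J G D object] + [N I G D object] + [J N]
  take Q:  [Q I G D object] + [J G D object] + [N I G D object] + [J N]
  take J:  [I G D object] + [J G D object] + [N I G D object] + [J N]
  take N:  [I G D object] + [G D object] + [N I G D object] + [N]
  take I:  [I G D object] + [G D object] + [I G D object]
  take G:  [G D object] + [G D object] + [G D object]
  take D:  [D object] + [D object] + [D object]
  take object:  [object] + [object] + [object]
MRO: C M B K Q J N I G D object
K sits at index 3.

3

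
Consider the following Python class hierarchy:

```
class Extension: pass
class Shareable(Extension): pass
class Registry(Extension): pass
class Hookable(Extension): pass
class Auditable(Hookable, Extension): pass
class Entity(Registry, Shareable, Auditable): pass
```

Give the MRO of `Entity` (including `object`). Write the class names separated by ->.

Entity -> Registry -> Shareable -> Auditable -> Hookable -> Extension -> object

L[Entity] = Entity + merge(L[Registry], L[Shareable], L[Auditable], [Registry Shareable Auditable])
  take Registry:  [Registry Extension object] + [Shareable Extension object] + [Auditable Hookable Extension object] + [Registry Shareable Auditable]
  take Shareable:  [Extension object] + [Shareable Extension object] + [Auditable Hookable Extension object] + [Shareable Auditable]
  take Auditable:  [Extension object] + [Extension object] + [Auditable Hookable Extension object] + [Auditable]
  take Hookable:  [Extension object] + [Extension object] + [Hookable Extension object]
  take Extension:  [Extension object] + [Extension object] + [Extension object]
  take object:  [object] + [object] + [object]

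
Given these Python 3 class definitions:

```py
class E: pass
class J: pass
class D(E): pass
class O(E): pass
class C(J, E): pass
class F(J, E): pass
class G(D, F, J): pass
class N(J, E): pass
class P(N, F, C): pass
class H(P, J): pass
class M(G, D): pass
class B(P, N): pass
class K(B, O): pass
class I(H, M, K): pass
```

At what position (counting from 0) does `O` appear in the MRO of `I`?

12

L[I] = I + merge(L[H], L[M], L[K], [H M K])
  take H:  [H P N F C J E object] + [M G D F J E object] + [K B P N F C J O E object] + [H M K]
  take M:  [P N F C J E object] + [M G D F J E object] + [K B P N F C J O E object] + [M K]
  take G:  [P N F C J E object] + [G D F J E object] + [K B P N F C J O E object] + [K]
  take D:  [P N F C J E object] + [D F J E object] + [K B P N F C J O E object] + [K]
  take K:  [P N F C J E object] + [F J E object] + [K B P N F C J O E object] + [K]
  take B:  [P N F C J E object] + [F J E object] + [B P N F C J O E object]
  take P:  [P N F C J E object] + [F J E object] + [P N F C J O E object]
  take N:  [N F C J E object] + [F J E object] + [N F C J O E object]
  take F:  [F C J E object] + [F J E object] + [F C J O E object]
  take C:  [C J E object] + [J E object] + [C J O E object]
  take J:  [J E object] + [J E object] + [J O E object]
  take O:  [E object] + [E object] + [O E object]
  take E:  [E object] + [E object] + [E object]
  take object:  [object] + [object] + [object]
MRO: I H M G D K B P N F C J O E object
O sits at index 12.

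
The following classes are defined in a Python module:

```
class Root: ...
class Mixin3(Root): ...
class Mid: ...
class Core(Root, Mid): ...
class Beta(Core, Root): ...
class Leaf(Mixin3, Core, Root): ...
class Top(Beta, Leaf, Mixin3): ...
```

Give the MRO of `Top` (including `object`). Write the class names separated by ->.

L[Top] = Top + merge(L[Beta], L[Leaf], L[Mixin3], [Beta Leaf Mixin3])
  take Beta:  [Beta Core Root Mid object] + [Leaf Mixin3 Core Root Mid object] + [Mixin3 Root object] + [Beta Leaf Mixin3]
  take Leaf:  [Core Root Mid object] + [Leaf Mixin3 Core Root Mid object] + [Mixin3 Root object] + [Leaf Mixin3]
  take Mixin3:  [Core Root Mid object] + [Mixin3 Core Root Mid object] + [Mixin3 Root object] + [Mixin3]
  take Core:  [Core Root Mid object] + [Core Root Mid object] + [Root object]
  take Root:  [Root Mid object] + [Root Mid object] + [Root object]
  take Mid:  [Mid object] + [Mid object] + [object]
  take object:  [object] + [object] + [object]

Top -> Beta -> Leaf -> Mixin3 -> Core -> Root -> Mid -> object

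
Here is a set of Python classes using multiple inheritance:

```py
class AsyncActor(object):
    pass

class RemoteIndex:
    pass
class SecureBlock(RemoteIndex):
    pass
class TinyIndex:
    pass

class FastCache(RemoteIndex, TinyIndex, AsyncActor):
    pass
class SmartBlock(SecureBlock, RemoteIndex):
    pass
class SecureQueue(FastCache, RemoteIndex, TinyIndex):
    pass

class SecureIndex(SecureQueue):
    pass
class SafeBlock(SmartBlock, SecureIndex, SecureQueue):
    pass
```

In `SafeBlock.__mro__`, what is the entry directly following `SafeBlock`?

SmartBlock

L[SafeBlock] = SafeBlock + merge(L[SmartBlock], L[SecureIndex], L[SecureQueue], [SmartBlock SecureIndex SecureQueue])
  take SmartBlock:  [SmartBlock SecureBlock RemoteIndex object] + [SecureIndex SecureQueue FastCache RemoteIndex TinyIndex AsyncActor object] + [SecureQueue FastCache RemoteIndex TinyIndex AsyncActor object] + [SmartBlock SecureIndex SecureQueue]
  take SecureBlock:  [SecureBlock RemoteIndex object] + [SecureIndex SecureQueue FastCache RemoteIndex TinyIndex AsyncActor object] + [SecureQueue FastCache RemoteIndex TinyIndex AsyncActor object] + [SecureIndex SecureQueue]
  take SecureIndex:  [RemoteIndex object] + [SecureIndex SecureQueue FastCache RemoteIndex TinyIndex AsyncActor object] + [SecureQueue FastCache RemoteIndex TinyIndex AsyncActor object] + [SecureIndex SecureQueue]
  take SecureQueue:  [RemoteIndex object] + [SecureQueue FastCache RemoteIndex TinyIndex AsyncActor object] + [SecureQueue FastCache RemoteIndex TinyIndex AsyncActor object] + [SecureQueue]
  take FastCache:  [RemoteIndex object] + [FastCache RemoteIndex TinyIndex AsyncActor object] + [FastCache RemoteIndex TinyIndex AsyncActor object]
  take RemoteIndex:  [RemoteIndex object] + [RemoteIndex TinyIndex AsyncActor object] + [RemoteIndex TinyIndex AsyncActor object]
  take TinyIndex:  [object] + [TinyIndex AsyncActor object] + [TinyIndex AsyncActor object]
  take AsyncActor:  [object] + [AsyncActor object] + [AsyncActor object]
  take object:  [object] + [object] + [object]
MRO: SafeBlock SmartBlock SecureBlock SecureIndex SecureQueue FastCache RemoteIndex TinyIndex AsyncActor object
SafeBlock is at position 0; next is SmartBlock.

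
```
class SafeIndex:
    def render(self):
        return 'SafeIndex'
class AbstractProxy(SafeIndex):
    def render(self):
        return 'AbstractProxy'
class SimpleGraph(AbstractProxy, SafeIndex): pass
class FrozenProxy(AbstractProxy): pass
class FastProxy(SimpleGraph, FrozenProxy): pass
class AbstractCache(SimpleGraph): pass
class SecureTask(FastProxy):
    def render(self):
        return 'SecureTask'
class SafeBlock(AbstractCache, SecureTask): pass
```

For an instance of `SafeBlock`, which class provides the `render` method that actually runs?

SecureTask

L[SafeBlock] = SafeBlock + merge(L[AbstractCache], L[SecureTask], [AbstractCache SecureTask])
  take AbstractCache:  [AbstractCache SimpleGraph AbstractProxy SafeIndex object] + [SecureTask FastProxy SimpleGraph FrozenProxy AbstractProxy SafeIndex object] + [AbstractCache SecureTask]
  take SecureTask:  [SimpleGraph AbstractProxy SafeIndex object] + [SecureTask FastProxy SimpleGraph FrozenProxy AbstractProxy SafeIndex object] + [SecureTask]
  take FastProxy:  [SimpleGraph AbstractProxy SafeIndex object] + [FastProxy SimpleGraph FrozenProxy AbstractProxy SafeIndex object]
  take SimpleGraph:  [SimpleGraph AbstractProxy SafeIndex object] + [SimpleGraph FrozenProxy AbstractProxy SafeIndex object]
  take FrozenProxy:  [AbstractProxy SafeIndex object] + [FrozenProxy AbstractProxy SafeIndex object]
  take AbstractProxy:  [AbstractProxy SafeIndex object] + [AbstractProxy SafeIndex object]
  take SafeIndex:  [SafeIndex object] + [SafeIndex object]
  take object:  [object] + [object]
MRO: SafeBlock AbstractCache SecureTask FastProxy SimpleGraph FrozenProxy AbstractProxy SafeIndex object
render is defined in: AbstractProxy, SafeIndex, SecureTask. First along the MRO is SecureTask.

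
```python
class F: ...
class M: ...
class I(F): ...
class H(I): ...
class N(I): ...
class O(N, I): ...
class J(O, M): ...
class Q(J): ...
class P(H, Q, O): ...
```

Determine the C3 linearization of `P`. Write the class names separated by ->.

L[P] = P + merge(L[H], L[Q], L[O], [H Q O])
  take H:  [H I F object] + [Q J O N I F M object] + [O N I F object] + [H Q O]
  take Q:  [I F object] + [Q J O N I F M object] + [O N I F object] + [Q O]
  take J:  [I F object] + [J O N I F M object] + [O N I F object] + [O]
  take O:  [I F object] + [O N I F M object] + [O N I F object] + [O]
  take N:  [I F object] + [N I F M object] + [N I F object]
  take I:  [I F object] + [I F M object] + [I F object]
  take F:  [F object] + [F M object] + [F object]
  take M:  [object] + [M object] + [object]
  take object:  [object] + [object] + [object]

P -> H -> Q -> J -> O -> N -> I -> F -> M -> object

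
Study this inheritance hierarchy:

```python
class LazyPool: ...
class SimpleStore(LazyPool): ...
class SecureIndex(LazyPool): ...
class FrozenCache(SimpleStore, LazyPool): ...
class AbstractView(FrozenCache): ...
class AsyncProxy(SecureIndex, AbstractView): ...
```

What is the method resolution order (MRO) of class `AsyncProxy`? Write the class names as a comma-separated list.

L[AsyncProxy] = AsyncProxy + merge(L[SecureIndex], L[AbstractView], [SecureIndex AbstractView])
  take SecureIndex:  [SecureIndex LazyPool object] + [AbstractView FrozenCache SimpleStore LazyPool object] + [SecureIndex AbstractView]
  take AbstractView:  [LazyPool object] + [AbstractView FrozenCache SimpleStore LazyPool object] + [AbstractView]
  take FrozenCache:  [LazyPool object] + [FrozenCache SimpleStore LazyPool object]
  take SimpleStore:  [LazyPool object] + [SimpleStore LazyPool object]
  take LazyPool:  [LazyPool object] + [LazyPool object]
  take object:  [object] + [object]

AsyncProxy, SecureIndex, AbstractView, FrozenCache, SimpleStore, LazyPool, object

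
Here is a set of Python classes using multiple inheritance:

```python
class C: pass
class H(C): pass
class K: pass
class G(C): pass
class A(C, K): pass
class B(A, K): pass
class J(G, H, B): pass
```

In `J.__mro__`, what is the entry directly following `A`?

C

L[J] = J + merge(L[G], L[H], L[B], [G H B])
  take G:  [G C object] + [H C object] + [B A C K object] + [G H B]
  take H:  [C object] + [H C object] + [B A C K object] + [H B]
  take B:  [C object] + [C object] + [B A C K object] + [B]
  take A:  [C object] + [C object] + [A C K object]
  take C:  [C object] + [C object] + [C K object]
  take K:  [object] + [object] + [K object]
  take object:  [object] + [object] + [object]
MRO: J G H B A C K object
A is at position 4; next is C.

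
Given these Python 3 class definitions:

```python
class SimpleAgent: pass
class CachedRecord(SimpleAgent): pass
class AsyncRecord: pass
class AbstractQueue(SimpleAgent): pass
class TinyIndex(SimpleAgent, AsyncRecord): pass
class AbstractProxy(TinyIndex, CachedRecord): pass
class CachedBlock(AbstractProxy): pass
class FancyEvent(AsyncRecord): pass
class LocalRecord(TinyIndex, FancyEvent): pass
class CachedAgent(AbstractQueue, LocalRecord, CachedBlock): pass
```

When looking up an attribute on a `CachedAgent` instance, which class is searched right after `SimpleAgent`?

L[CachedAgent] = CachedAgent + merge(L[AbstractQueue], L[LocalRecord], L[CachedBlock], [AbstractQueue LocalRecord CachedBlock])
  take AbstractQueue:  [AbstractQueue SimpleAgent object] + [LocalRecord TinyIndex SimpleAgent FancyEvent AsyncRecord object] + [CachedBlock AbstractProxy TinyIndex CachedRecord SimpleAgent AsyncRecord object] + [AbstractQueue LocalRecord CachedBlock]
  take LocalRecord:  [SimpleAgent object] + [LocalRecord TinyIndex SimpleAgent FancyEvent AsyncRecord object] + [CachedBlock AbstractProxy TinyIndex CachedRecord SimpleAgent AsyncRecord object] + [LocalRecord CachedBlock]
  take CachedBlock:  [SimpleAgent object] + [TinyIndex SimpleAgent FancyEvent AsyncRecord object] + [CachedBlock AbstractProxy TinyIndex CachedRecord SimpleAgent AsyncRecord object] + [CachedBlock]
  take AbstractProxy:  [SimpleAgent object] + [TinyIndex SimpleAgent FancyEvent AsyncRecord object] + [AbstractProxy TinyIndex CachedRecord SimpleAgent AsyncRecord object]
  take TinyIndex:  [SimpleAgent object] + [TinyIndex SimpleAgent FancyEvent AsyncRecord object] + [TinyIndex CachedRecord SimpleAgent AsyncRecord object]
  take CachedRecord:  [SimpleAgent object] + [SimpleAgent FancyEvent AsyncRecord object] + [CachedRecord SimpleAgent AsyncRecord object]
  take SimpleAgent:  [SimpleAgent object] + [SimpleAgent FancyEvent AsyncRecord object] + [SimpleAgent AsyncRecord object]
  take FancyEvent:  [object] + [FancyEvent AsyncRecord object] + [AsyncRecord object]
  take AsyncRecord:  [object] + [AsyncRecord object] + [AsyncRecord object]
  take object:  [object] + [object] + [object]
MRO: CachedAgent AbstractQueue LocalRecord CachedBlock AbstractProxy TinyIndex CachedRecord SimpleAgent FancyEvent AsyncRecord object
SimpleAgent is at position 7; next is FancyEvent.

FancyEvent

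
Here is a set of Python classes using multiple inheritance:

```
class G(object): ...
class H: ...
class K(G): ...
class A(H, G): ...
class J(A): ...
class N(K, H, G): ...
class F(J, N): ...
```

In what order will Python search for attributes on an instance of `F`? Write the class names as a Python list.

L[F] = F + merge(L[J], L[N], [J N])
  take J:  [J A H G object] + [N K H G object] + [J N]
  take A:  [A H G object] + [N K H G object] + [N]
  take N:  [H G object] + [N K H G object] + [N]
  take K:  [H G object] + [K H G object]
  take H:  [H G object] + [H G object]
  take G:  [G object] + [G object]
  take object:  [object] + [object]

[F, J, A, N, K, H, G, object]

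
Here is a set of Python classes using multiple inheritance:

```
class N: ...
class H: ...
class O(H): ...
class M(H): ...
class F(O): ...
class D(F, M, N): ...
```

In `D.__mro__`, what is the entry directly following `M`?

L[D] = D + merge(L[F], L[M], L[N], [F M N])
  take F:  [F O H object] + [M H object] + [N object] + [F M N]
  take O:  [O H object] + [M H object] + [N object] + [M N]
  take M:  [H object] + [M H object] + [N object] + [M N]
  take H:  [H object] + [H object] + [N object] + [N]
  take N:  [object] + [object] + [N object] + [N]
  take object:  [object] + [object] + [object]
MRO: D F O M H N object
M is at position 3; next is H.

H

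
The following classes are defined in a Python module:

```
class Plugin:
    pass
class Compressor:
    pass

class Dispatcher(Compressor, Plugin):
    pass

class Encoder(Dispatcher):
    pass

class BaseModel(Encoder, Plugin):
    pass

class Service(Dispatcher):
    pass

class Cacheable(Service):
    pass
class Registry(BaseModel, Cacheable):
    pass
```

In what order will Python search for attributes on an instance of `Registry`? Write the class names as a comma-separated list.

L[Registry] = Registry + merge(L[BaseModel], L[Cacheable], [BaseModel Cacheable])
  take BaseModel:  [BaseModel Encoder Dispatcher Compressor Plugin object] + [Cacheable Service Dispatcher Compressor Plugin object] + [BaseModel Cacheable]
  take Encoder:  [Encoder Dispatcher Compressor Plugin object] + [Cacheable Service Dispatcher Compressor Plugin object] + [Cacheable]
  take Cacheable:  [Dispatcher Compressor Plugin object] + [Cacheable Service Dispatcher Compressor Plugin object] + [Cacheable]
  take Service:  [Dispatcher Compressor Plugin object] + [Service Dispatcher Compressor Plugin object]
  take Dispatcher:  [Dispatcher Compressor Plugin object] + [Dispatcher Compressor Plugin object]
  take Compressor:  [Compressor Plugin object] + [Compressor Plugin object]
  take Plugin:  [Plugin object] + [Plugin object]
  take object:  [object] + [object]

Registry, BaseModel, Encoder, Cacheable, Service, Dispatcher, Compressor, Plugin, object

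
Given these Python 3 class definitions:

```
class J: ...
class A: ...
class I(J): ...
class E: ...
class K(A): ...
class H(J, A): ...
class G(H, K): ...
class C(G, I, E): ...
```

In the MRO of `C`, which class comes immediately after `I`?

L[C] = C + merge(L[G], L[I], L[E], [G I E])
  take G:  [G H J K A object] + [I J object] + [E object] + [G I E]
  take H:  [H J K A object] + [I J object] + [E object] + [I E]
  take I:  [J K A object] + [I J object] + [E object] + [I E]
  take J:  [J K A object] + [J object] + [E object] + [E]
  take K:  [K A object] + [object] + [E object] + [E]
  take A:  [A object] + [object] + [E object] + [E]
  take E:  [object] + [object] + [E object] + [E]
  take object:  [object] + [object] + [object]
MRO: C G H I J K A E object
I is at position 3; next is J.

J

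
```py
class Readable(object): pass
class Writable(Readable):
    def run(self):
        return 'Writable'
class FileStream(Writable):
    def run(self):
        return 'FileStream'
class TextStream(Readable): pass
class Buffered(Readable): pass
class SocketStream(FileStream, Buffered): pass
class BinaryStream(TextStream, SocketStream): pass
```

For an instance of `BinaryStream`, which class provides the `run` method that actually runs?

L[BinaryStream] = BinaryStream + merge(L[TextStream], L[SocketStream], [TextStream SocketStream])
  take TextStream:  [TextStream Readable object] + [SocketStream FileStream Writable Buffered Readable object] + [TextStream SocketStream]
  take SocketStream:  [Readable object] + [SocketStream FileStream Writable Buffered Readable object] + [SocketStream]
  take FileStream:  [Readable object] + [FileStream Writable Buffered Readable object]
  take Writable:  [Readable object] + [Writable Buffered Readable object]
  take Buffered:  [Readable object] + [Buffered Readable object]
  take Readable:  [Readable object] + [Readable object]
  take object:  [object] + [object]
MRO: BinaryStream TextStream SocketStream FileStream Writable Buffered Readable object
run is defined in: FileStream, Writable. First along the MRO is FileStream.

FileStream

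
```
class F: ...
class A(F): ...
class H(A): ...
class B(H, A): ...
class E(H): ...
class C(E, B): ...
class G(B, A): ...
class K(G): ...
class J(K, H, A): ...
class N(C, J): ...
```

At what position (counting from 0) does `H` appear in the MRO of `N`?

L[N] = N + merge(L[C], L[J], [C J])
  take C:  [C E B H A F object] + [J K G B H A F object] + [C J]
  take E:  [E B H A F object] + [J K G B H A F object] + [J]
  take J:  [B H A F object] + [J K G B H A F object] + [J]
  take K:  [B H A F object] + [K G B H A F object]
  take G:  [B H A F object] + [G B H A F object]
  take B:  [B H A F object] + [B H A F object]
  take H:  [H A F object] + [H A F object]
  take A:  [A F object] + [A F object]
  take F:  [F object] + [F object]
  take object:  [object] + [object]
MRO: N C E J K G B H A F object
H sits at index 7.

7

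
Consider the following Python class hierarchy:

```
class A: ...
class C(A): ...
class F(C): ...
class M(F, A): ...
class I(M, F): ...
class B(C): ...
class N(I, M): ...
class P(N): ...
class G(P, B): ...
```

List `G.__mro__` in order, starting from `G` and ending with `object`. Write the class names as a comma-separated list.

G, P, N, I, M, F, B, C, A, object

L[G] = G + merge(L[P], L[B], [P B])
  take P:  [P N I M F C A object] + [B C A object] + [P B]
  take N:  [N I M F C A object] + [B C A object] + [B]
  take I:  [I M F C A object] + [B C A object] + [B]
  take M:  [M F C A object] + [B C A object] + [B]
  take F:  [F C A object] + [B C A object] + [B]
  take B:  [C A object] + [B C A object] + [B]
  take C:  [C A object] + [C A object]
  take A:  [A object] + [A object]
  take object:  [object] + [object]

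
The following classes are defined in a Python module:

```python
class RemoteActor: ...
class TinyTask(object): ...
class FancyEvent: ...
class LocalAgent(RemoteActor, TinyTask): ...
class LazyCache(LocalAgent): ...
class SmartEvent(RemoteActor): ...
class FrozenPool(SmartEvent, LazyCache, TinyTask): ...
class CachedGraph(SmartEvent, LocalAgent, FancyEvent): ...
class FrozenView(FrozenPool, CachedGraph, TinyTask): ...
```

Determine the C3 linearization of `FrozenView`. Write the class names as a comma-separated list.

FrozenView, FrozenPool, CachedGraph, SmartEvent, LazyCache, LocalAgent, RemoteActor, TinyTask, FancyEvent, object

L[FrozenView] = FrozenView + merge(L[FrozenPool], L[CachedGraph], L[TinyTask], [FrozenPool CachedGraph TinyTask])
  take FrozenPool:  [FrozenPool SmartEvent LazyCache LocalAgent RemoteActor TinyTask object] + [CachedGraph SmartEvent LocalAgent RemoteActor TinyTask FancyEvent object] + [TinyTask object] + [FrozenPool CachedGraph TinyTask]
  take CachedGraph:  [SmartEvent LazyCache LocalAgent RemoteActor TinyTask object] + [CachedGraph SmartEvent LocalAgent RemoteActor TinyTask FancyEvent object] + [TinyTask object] + [CachedGraph TinyTask]
  take SmartEvent:  [SmartEvent LazyCache LocalAgent RemoteActor TinyTask object] + [SmartEvent LocalAgent RemoteActor TinyTask FancyEvent object] + [TinyTask object] + [TinyTask]
  take LazyCache:  [LazyCache LocalAgent RemoteActor TinyTask object] + [LocalAgent RemoteActor TinyTask FancyEvent object] + [TinyTask object] + [TinyTask]
  take LocalAgent:  [LocalAgent RemoteActor TinyTask object] + [LocalAgent RemoteActor TinyTask FancyEvent object] + [TinyTask object] + [TinyTask]
  take RemoteActor:  [RemoteActor TinyTask object] + [RemoteActor TinyTask FancyEvent object] + [TinyTask object] + [TinyTask]
  take TinyTask:  [TinyTask object] + [TinyTask FancyEvent object] + [TinyTask object] + [TinyTask]
  take FancyEvent:  [object] + [FancyEvent object] + [object]
  take object:  [object] + [object] + [object]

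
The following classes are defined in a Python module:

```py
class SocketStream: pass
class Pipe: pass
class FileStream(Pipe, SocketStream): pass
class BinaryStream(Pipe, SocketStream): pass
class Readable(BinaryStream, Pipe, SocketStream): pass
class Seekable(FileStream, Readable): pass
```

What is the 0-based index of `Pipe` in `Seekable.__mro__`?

4

L[Seekable] = Seekable + merge(L[FileStream], L[Readable], [FileStream Readable])
  take FileStream:  [FileStream Pipe SocketStream object] + [Readable BinaryStream Pipe SocketStream object] + [FileStream Readable]
  take Readable:  [Pipe SocketStream object] + [Readable BinaryStream Pipe SocketStream object] + [Readable]
  take BinaryStream:  [Pipe SocketStream object] + [BinaryStream Pipe SocketStream object]
  take Pipe:  [Pipe SocketStream object] + [Pipe SocketStream object]
  take SocketStream:  [SocketStream object] + [SocketStream object]
  take object:  [object] + [object]
MRO: Seekable FileStream Readable BinaryStream Pipe SocketStream object
Pipe sits at index 4.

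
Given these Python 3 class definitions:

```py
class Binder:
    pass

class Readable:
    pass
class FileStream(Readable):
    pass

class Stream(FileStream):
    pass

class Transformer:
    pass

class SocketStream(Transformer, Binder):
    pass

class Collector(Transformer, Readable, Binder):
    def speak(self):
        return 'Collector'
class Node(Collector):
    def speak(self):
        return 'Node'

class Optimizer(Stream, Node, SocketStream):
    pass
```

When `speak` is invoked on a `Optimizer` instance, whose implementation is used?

L[Optimizer] = Optimizer + merge(L[Stream], L[Node], L[SocketStream], [Stream Node SocketStream])
  take Stream:  [Stream FileStream Readable object] + [Node Collector Transformer Readable Binder object] + [SocketStream Transformer Binder object] + [Stream Node SocketStream]
  take FileStream:  [FileStream Readable object] + [Node Collector Transformer Readable Binder object] + [SocketStream Transformer Binder object] + [Node SocketStream]
  take Node:  [Readable object] + [Node Collector Transformer Readable Binder object] + [SocketStream Transformer Binder object] + [Node SocketStream]
  take Collector:  [Readable object] + [Collector Transformer Readable Binder object] + [SocketStream Transformer Binder object] + [SocketStream]
  take SocketStream:  [Readable object] + [Transformer Readable Binder object] + [SocketStream Transformer Binder object] + [SocketStream]
  take Transformer:  [Readable object] + [Transformer Readable Binder object] + [Transformer Binder object]
  take Readable:  [Readable object] + [Readable Binder object] + [Binder object]
  take Binder:  [object] + [Binder object] + [Binder object]
  take object:  [object] + [object] + [object]
MRO: Optimizer Stream FileStream Node Collector SocketStream Transformer Readable Binder object
speak is defined in: Collector, Node. First along the MRO is Node.

Node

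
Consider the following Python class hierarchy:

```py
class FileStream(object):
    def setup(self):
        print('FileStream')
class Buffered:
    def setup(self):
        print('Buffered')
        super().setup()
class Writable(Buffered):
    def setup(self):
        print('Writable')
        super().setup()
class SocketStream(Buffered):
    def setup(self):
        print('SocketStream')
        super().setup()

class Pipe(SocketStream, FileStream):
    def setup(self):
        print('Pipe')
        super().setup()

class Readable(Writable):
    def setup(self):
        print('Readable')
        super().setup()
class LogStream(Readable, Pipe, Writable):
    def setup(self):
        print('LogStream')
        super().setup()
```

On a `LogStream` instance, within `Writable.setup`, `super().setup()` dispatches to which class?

L[LogStream] = LogStream + merge(L[Readable], L[Pipe], L[Writable], [Readable Pipe Writable])
  take Readable:  [Readable Writable Buffered object] + [Pipe SocketStream Buffered FileStream object] + [Writable Buffered object] + [Readable Pipe Writable]
  take Pipe:  [Writable Buffered object] + [Pipe SocketStream Buffered FileStream object] + [Writable Buffered object] + [Pipe Writable]
  take Writable:  [Writable Buffered object] + [SocketStream Buffered FileStream object] + [Writable Buffered object] + [Writable]
  take SocketStream:  [Buffered object] + [SocketStream Buffered FileStream object] + [Buffered object]
  take Buffered:  [Buffered object] + [Buffered FileStream object] + [Buffered object]
  take FileStream:  [object] + [FileStream object] + [object]
  take object:  [object] + [object] + [object]
MRO: LogStream Readable Pipe Writable SocketStream Buffered FileStream object
super() in Writable.setup on a LogStream instance goes to the class after Writable in LogStream's MRO: SocketStream.

SocketStream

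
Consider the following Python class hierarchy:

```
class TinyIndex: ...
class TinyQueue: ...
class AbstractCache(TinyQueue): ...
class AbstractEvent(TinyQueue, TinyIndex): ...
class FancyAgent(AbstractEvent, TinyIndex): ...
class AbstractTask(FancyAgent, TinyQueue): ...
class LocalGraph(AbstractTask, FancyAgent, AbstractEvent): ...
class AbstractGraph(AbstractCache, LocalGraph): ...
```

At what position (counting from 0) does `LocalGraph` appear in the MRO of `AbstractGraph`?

L[AbstractGraph] = AbstractGraph + merge(L[AbstractCache], L[LocalGraph], [AbstractCache LocalGraph])
  take AbstractCache:  [AbstractCache TinyQueue object] + [LocalGraph AbstractTask FancyAgent AbstractEvent TinyQueue TinyIndex object] + [AbstractCache LocalGraph]
  take LocalGraph:  [TinyQueue object] + [LocalGraph AbstractTask FancyAgent AbstractEvent TinyQueue TinyIndex object] + [LocalGraph]
  take AbstractTask:  [TinyQueue object] + [AbstractTask FancyAgent AbstractEvent TinyQueue TinyIndex object]
  take FancyAgent:  [TinyQueue object] + [FancyAgent AbstractEvent TinyQueue TinyIndex object]
  take AbstractEvent:  [TinyQueue object] + [AbstractEvent TinyQueue TinyIndex object]
  take TinyQueue:  [TinyQueue object] + [TinyQueue TinyIndex object]
  take TinyIndex:  [object] + [TinyIndex object]
  take object:  [object] + [object]
MRO: AbstractGraph AbstractCache LocalGraph AbstractTask FancyAgent AbstractEvent TinyQueue TinyIndex object
LocalGraph sits at index 2.

2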